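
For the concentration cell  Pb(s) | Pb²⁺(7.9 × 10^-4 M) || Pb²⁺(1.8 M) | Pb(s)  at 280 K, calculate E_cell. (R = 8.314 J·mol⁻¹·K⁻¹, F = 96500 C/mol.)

Both half-cells are Pb²⁺/Pb, so E°_cell = 0. The concentrated side is the cathode; the cell reaction moves Pb²⁺ from high to low concentration with n = 2.
Q = [Pb²⁺]_dilute/[Pb²⁺]_conc = 7.9 × 10^-4/1.8 = 4.39 × 10^-4.
E = 0 − (RT/nF) ln Q = −((8.314×280)/(2×96500))(-7.731) = 0.0932 V.

0.093 V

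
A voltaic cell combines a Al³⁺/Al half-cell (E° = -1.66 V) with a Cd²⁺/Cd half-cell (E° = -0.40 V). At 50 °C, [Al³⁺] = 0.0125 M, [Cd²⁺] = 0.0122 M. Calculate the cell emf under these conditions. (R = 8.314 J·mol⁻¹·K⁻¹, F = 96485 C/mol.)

1.24 V

The Cd²⁺/Cd couple has the higher reduction potential and acts as the cathode, so E°_cell = -0.40 − (-1.66) = 1.26 V.
Balancing electrons gives n = 6; the reaction quotient is Q = [Al³⁺]^2/[Cd²⁺]^3 = 86.0.
E = E° − (RT/nF) ln Q = 1.26 − (8.314×323)/(6×96485) × (4.455) = 1.260 − 0.021 = 1.239 V.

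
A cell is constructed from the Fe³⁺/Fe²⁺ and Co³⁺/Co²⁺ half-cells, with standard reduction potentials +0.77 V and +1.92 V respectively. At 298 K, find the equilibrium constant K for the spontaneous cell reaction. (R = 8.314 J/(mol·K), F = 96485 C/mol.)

2.8 × 10^19

E°_cell = +1.92 − (+0.77) = 1.15 V, with n = 1 electron transferred.
At equilibrium E = 0, so the Nernst equation gives ln K = nFE°/RT = (1)(96485)(1.15)/((8.314)(298)) = 44.78.
K = e^44.78 = 2.8 × 10^19.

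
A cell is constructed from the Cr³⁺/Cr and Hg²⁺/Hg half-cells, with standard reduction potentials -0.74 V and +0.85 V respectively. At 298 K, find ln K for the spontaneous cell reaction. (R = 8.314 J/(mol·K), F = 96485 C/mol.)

ln K = 371.5

E°_cell = +0.85 − (-0.74) = 1.59 V, with n = 6 electrons transferred.
At equilibrium E = 0, so the Nernst equation gives ln K = nFE°/RT = (6)(96485)(1.59)/((8.314)(298)) = 371.52.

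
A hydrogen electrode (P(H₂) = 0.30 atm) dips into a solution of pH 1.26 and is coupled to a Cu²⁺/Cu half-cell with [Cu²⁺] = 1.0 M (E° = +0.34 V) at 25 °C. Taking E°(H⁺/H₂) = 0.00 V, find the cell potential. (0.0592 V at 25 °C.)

0.40 V

The Cu²⁺/Cu couple is the cathode, so E°_cell = 0.34 V; n = 2.
[H⁺] = 10^(−1.26) = 0.055 M, and Q = [H⁺]^2 / ([Cu²⁺]·P(H₂)) = 0.0101.
E = E° − (0.0592/2) log Q = 0.34 − (0.0592/2)(-1.997) = 0.399 V.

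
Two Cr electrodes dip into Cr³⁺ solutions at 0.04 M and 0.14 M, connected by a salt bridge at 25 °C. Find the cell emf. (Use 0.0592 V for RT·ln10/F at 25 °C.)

Both half-cells are Cr³⁺/Cr, so E°_cell = 0. The concentrated side is the cathode; the cell reaction moves Cr³⁺ from high to low concentration with n = 3.
Q = [Cr³⁺]_dilute/[Cr³⁺]_conc = 0.04/0.14 = 0.286.
E = 0 − (0.0592/3) log Q = −(0.0592/3)(-0.544) = 0.0107 V.

0.011 V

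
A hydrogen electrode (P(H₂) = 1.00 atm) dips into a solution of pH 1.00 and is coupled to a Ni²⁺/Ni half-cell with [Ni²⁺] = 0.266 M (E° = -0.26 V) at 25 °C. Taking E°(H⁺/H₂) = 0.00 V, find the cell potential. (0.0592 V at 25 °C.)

The hydrogen couple is the cathode, so E°_cell = 0.26 V; n = 2.
[H⁺] = 10^(−1.00) = 0.10 M, and Q = [Ni²⁺]·P(H₂) / [H⁺]^2 = 26.6.
E = E° − (0.0592/2) log Q = 0.26 − (0.0592/2)(1.425) = 0.218 V.

0.22 V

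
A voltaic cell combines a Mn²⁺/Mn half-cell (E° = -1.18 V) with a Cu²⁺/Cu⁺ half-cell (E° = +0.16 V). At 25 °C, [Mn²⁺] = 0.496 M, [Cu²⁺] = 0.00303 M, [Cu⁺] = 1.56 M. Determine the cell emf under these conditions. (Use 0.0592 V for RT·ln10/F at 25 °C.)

1.19 V

The Cu²⁺/Cu⁺ couple has the higher reduction potential and acts as the cathode, so E°_cell = +0.16 − (-1.18) = 1.34 V.
Balancing electrons gives n = 2; the reaction quotient is Q = [Mn²⁺]·[Cu⁺]^2/[Cu²⁺]^2 = 1.31 × 10^5.
At 25 °C, E = E° − (0.0592/n) log Q = 1.34 − (0.0592/2)(5.119) = 1.340 − 0.152 = 1.188 V.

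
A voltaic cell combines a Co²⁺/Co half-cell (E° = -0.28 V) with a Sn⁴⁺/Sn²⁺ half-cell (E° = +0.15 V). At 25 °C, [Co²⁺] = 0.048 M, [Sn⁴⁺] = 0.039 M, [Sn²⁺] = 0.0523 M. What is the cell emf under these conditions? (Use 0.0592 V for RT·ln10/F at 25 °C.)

0.465 V

The Sn⁴⁺/Sn²⁺ couple has the higher reduction potential and acts as the cathode, so E°_cell = +0.15 − (-0.28) = 0.43 V.
Balancing electrons gives n = 2; the reaction quotient is Q = [Co²⁺]·[Sn²⁺]/[Sn⁴⁺] = 0.0644.
At 25 °C, E = E° − (0.0592/n) log Q = 0.43 − (0.0592/2)(-1.191) = 0.430 + 0.035 = 0.465 V.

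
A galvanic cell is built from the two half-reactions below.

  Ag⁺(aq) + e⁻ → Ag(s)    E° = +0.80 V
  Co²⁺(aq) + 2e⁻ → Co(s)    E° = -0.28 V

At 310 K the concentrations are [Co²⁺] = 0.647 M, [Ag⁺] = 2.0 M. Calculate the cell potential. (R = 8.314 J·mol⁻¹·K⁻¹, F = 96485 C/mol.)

1.10 V

The Ag⁺/Ag couple has the higher reduction potential and acts as the cathode, so E°_cell = +0.80 − (-0.28) = 1.08 V.
Balancing electrons gives n = 2; the reaction quotient is Q = [Co²⁺]/[Ag⁺]^2 = 0.162.
E = E° − (RT/nF) ln Q = 1.08 − (8.314×310)/(2×96485) × (-1.822) = 1.080 + 0.024 = 1.104 V.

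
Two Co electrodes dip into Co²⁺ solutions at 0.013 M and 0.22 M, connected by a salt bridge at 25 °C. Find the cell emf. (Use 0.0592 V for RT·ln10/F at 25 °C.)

Both half-cells are Co²⁺/Co, so E°_cell = 0. The concentrated side is the cathode; the cell reaction moves Co²⁺ from high to low concentration with n = 2.
Q = [Co²⁺]_dilute/[Co²⁺]_conc = 0.013/0.22 = 0.0591.
E = 0 − (0.0592/2) log Q = −(0.0592/2)(-1.228) = 0.0363 V.

0.036 V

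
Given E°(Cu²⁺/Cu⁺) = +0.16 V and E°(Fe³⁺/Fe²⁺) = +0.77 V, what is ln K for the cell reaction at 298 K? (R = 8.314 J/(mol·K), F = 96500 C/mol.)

ln K = 23.8

E°_cell = +0.77 − (+0.16) = 0.61 V, with n = 1 electron transferred.
At equilibrium E = 0, so the Nernst equation gives ln K = nFE°/RT = (1)(96500)(0.61)/((8.314)(298)) = 23.76.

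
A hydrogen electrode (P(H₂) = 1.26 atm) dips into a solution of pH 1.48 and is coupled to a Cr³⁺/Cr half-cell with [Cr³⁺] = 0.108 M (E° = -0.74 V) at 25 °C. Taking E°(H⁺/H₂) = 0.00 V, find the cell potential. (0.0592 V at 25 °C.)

The hydrogen couple is the cathode, so E°_cell = 0.74 V; n = 6.
[H⁺] = 10^(−1.48) = 0.033 M, and Q = [Cr³⁺]^2·P(H₂)^3 / [H⁺]^6 = 1.77 × 10^7.
E = E° − (0.0592/6) log Q = 0.74 − (0.0592/6)(7.248) = 0.668 V.

0.67 V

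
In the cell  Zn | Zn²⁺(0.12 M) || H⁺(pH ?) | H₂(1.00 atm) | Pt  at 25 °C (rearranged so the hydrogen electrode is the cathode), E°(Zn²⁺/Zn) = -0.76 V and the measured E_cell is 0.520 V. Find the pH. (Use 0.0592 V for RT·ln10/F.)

pH = 4.51

E°_cell = 0.76 V and n = 2.
log Q = n(E° − E)/0.0592 = 2×(0.76 − 0.520)/0.0592 = 8.108.
With Q = [Zn²⁺]·P(H₂) / [H⁺]^2, solving for [H⁺] gives log[H⁺] = -4.514, so pH = 4.51.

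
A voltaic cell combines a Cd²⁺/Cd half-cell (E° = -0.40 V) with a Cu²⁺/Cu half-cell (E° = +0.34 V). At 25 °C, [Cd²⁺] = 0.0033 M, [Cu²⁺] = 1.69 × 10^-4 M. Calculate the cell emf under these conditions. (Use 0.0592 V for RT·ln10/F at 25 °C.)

0.702 V

The Cu²⁺/Cu couple has the higher reduction potential and acts as the cathode, so E°_cell = +0.34 − (-0.40) = 0.74 V.
Balancing electrons gives n = 2; the reaction quotient is Q = [Cd²⁺]/[Cu²⁺] = 19.5.
At 25 °C, E = E° − (0.0592/n) log Q = 0.74 − (0.0592/2)(1.291) = 0.740 − 0.038 = 0.702 V.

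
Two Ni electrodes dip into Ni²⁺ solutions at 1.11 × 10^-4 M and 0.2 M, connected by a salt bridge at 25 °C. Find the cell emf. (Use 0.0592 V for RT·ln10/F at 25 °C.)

Both half-cells are Ni²⁺/Ni, so E°_cell = 0. The concentrated side is the cathode; the cell reaction moves Ni²⁺ from high to low concentration with n = 2.
Q = [Ni²⁺]_dilute/[Ni²⁺]_conc = 1.11 × 10^-4/0.2 = 5.55 × 10^-4.
E = 0 − (0.0592/2) log Q = −(0.0592/2)(-3.256) = 0.0964 V.

0.096 V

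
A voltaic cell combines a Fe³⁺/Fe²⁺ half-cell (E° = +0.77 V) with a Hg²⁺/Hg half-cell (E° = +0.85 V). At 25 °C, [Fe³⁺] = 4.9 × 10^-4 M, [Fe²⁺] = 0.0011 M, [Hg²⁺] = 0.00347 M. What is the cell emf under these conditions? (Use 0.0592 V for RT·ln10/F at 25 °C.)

The Hg²⁺/Hg couple has the higher reduction potential and acts as the cathode, so E°_cell = +0.85 − (+0.77) = 0.08 V.
Balancing electrons gives n = 2; the reaction quotient is Q = [Fe³⁺]^2/([Fe²⁺]^2·[Hg²⁺]) = 57.2.
At 25 °C, E = E° − (0.0592/n) log Q = 0.08 − (0.0592/2)(1.757) = 0.080 − 0.052 = 0.028 V.

0.028 V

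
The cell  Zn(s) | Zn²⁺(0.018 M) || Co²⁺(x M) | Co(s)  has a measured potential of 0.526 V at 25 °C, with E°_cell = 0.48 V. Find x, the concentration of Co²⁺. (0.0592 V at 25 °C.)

0.64 M

From the Nernst equation, log Q = n(E° − E)/0.0592 = 2(0.48 − 0.526)/0.0592 = -1.554, so Q = 0.0279.
With Q = [Zn²⁺]/[Co²⁺] and the known concentrations, [Co²⁺] in the denominator gives [Co²⁺] = 0.64 M.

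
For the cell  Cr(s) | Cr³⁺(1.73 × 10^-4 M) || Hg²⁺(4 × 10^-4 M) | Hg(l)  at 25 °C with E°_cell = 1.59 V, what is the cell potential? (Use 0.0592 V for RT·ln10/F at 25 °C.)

Balancing electrons gives n = 6; the reaction quotient is Q = [Cr³⁺]^2/[Hg²⁺]^3 = 468.
At 25 °C, E = E° − (0.0592/n) log Q = 1.59 − (0.0592/6)(2.670) = 1.590 − 0.026 = 1.564 V.

1.56 V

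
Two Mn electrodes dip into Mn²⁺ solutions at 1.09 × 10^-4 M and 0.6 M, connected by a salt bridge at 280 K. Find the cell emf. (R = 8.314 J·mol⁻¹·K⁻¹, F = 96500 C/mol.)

0.10 V

Both half-cells are Mn²⁺/Mn, so E°_cell = 0. The concentrated side is the cathode; the cell reaction moves Mn²⁺ from high to low concentration with n = 2.
Q = [Mn²⁺]_dilute/[Mn²⁺]_conc = 1.09 × 10^-4/0.6 = 1.82 × 10^-4.
E = 0 − (RT/nF) ln Q = −((8.314×280)/(2×96500))(-8.613) = 0.1039 V.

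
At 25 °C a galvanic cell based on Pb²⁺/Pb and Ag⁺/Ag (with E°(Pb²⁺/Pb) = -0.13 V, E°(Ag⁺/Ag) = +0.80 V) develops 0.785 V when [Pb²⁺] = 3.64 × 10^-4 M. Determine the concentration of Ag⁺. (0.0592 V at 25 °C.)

From the Nernst equation, log Q = n(E° − E)/0.0592 = 2(0.93 − 0.785)/0.0592 = 4.899, so Q = 7.92 × 10^4.
With Q = [Pb²⁺]/[Ag⁺]^2 and the known concentrations, [Ag⁺]^2 in the denominator gives [Ag⁺] = 6.8 × 10^-5 M.

6.8 × 10^-5 M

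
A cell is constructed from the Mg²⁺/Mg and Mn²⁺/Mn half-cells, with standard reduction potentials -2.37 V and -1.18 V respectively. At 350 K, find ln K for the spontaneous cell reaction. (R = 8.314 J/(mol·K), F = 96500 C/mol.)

E°_cell = -1.18 − (-2.37) = 1.19 V, with n = 2 electrons transferred.
At equilibrium E = 0, so the Nernst equation gives ln K = nFE°/RT = (2)(96500)(1.19)/((8.314)(350)) = 78.93.

ln K = 78.9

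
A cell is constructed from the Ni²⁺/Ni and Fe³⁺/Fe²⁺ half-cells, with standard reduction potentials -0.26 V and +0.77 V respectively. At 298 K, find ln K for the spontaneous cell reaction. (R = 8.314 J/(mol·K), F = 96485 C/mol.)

ln K = 80.2

E°_cell = +0.77 − (-0.26) = 1.03 V, with n = 2 electrons transferred.
At equilibrium E = 0, so the Nernst equation gives ln K = nFE°/RT = (2)(96485)(1.03)/((8.314)(298)) = 80.22.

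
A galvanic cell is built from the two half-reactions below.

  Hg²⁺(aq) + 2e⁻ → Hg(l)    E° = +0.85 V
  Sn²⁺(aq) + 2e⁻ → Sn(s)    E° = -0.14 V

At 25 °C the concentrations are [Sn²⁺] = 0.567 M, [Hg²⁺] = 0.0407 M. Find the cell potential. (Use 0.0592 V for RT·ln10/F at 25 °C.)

The Hg²⁺/Hg couple has the higher reduction potential and acts as the cathode, so E°_cell = +0.85 − (-0.14) = 0.99 V.
Balancing electrons gives n = 2; the reaction quotient is Q = [Sn²⁺]/[Hg²⁺] = 13.9.
At 25 °C, E = E° − (0.0592/n) log Q = 0.99 − (0.0592/2)(1.144) = 0.990 − 0.034 = 0.956 V.

0.956 V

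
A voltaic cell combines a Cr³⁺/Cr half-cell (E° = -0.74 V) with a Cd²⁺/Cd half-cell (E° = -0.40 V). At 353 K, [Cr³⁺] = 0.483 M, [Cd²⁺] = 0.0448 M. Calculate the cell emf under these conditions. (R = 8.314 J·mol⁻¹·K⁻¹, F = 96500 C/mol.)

0.300 V

The Cd²⁺/Cd couple has the higher reduction potential and acts as the cathode, so E°_cell = -0.40 − (-0.74) = 0.34 V.
Balancing electrons gives n = 6; the reaction quotient is Q = [Cr³⁺]^2/[Cd²⁺]^3 = 2590.
E = E° − (RT/nF) ln Q = 0.34 − (8.314×353)/(6×96500) × (7.861) = 0.340 − 0.040 = 0.300 V.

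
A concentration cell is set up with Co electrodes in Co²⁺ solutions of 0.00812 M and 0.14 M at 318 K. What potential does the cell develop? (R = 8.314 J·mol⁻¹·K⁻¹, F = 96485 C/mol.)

Both half-cells are Co²⁺/Co, so E°_cell = 0. The concentrated side is the cathode; the cell reaction moves Co²⁺ from high to low concentration with n = 2.
Q = [Co²⁺]_dilute/[Co²⁺]_conc = 0.00812/0.14 = 0.0580.
E = 0 − (RT/nF) ln Q = −((8.314×318)/(2×96485))(-2.847) = 0.0390 V.

0.039 V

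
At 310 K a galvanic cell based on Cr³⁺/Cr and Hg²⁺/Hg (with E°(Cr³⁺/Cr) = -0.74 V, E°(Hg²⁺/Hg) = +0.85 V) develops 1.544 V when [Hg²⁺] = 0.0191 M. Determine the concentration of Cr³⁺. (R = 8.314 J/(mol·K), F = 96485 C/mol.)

0.46 M

From the Nernst equation, ln Q = nF(E° − E)/RT = 6×96485×(1.59 − 1.544)/(8.314×310) = 10.332, so Q = 3.07 × 10^4.
With Q = [Cr³⁺]^2/[Hg²⁺]^3 and the known concentrations, [Cr³⁺]^2 in the numerator gives [Cr³⁺] = 0.46 M.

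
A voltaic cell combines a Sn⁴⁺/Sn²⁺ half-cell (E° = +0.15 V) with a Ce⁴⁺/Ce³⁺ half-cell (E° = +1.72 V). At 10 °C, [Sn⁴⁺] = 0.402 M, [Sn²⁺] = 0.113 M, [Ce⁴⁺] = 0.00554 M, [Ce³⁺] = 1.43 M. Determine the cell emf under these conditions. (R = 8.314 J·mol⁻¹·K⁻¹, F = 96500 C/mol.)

The Ce⁴⁺/Ce³⁺ couple has the higher reduction potential and acts as the cathode, so E°_cell = +1.72 − (+0.15) = 1.57 V.
Balancing electrons gives n = 2; the reaction quotient is Q = [Sn⁴⁺]·[Ce³⁺]^2/([Sn²⁺]·[Ce⁴⁺]^2) = 2.37 × 10^5.
E = E° − (RT/nF) ln Q = 1.57 − (8.314×283)/(2×96500) × (12.376) = 1.570 − 0.151 = 1.419 V.

1.42 V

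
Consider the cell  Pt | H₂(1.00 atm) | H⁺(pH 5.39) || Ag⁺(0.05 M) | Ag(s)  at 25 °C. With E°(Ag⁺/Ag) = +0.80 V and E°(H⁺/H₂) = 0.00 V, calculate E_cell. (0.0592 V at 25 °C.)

1.04 V

The Ag⁺/Ag couple is the cathode, so E°_cell = 0.80 V; n = 2.
[H⁺] = 10^(−5.39) = 4.1 × 10^-6 M, and Q = [H⁺]^2 / ([Ag⁺]^2·P(H₂)) = 6.64 × 10^-9.
E = E° − (0.0592/2) log Q = 0.80 − (0.0592/2)(-8.178) = 1.042 V.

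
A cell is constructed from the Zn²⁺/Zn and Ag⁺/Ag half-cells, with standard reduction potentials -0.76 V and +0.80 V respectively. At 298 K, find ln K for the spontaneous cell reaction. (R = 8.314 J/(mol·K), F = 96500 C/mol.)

ln K = 121.5

E°_cell = +0.80 − (-0.76) = 1.56 V, with n = 2 electrons transferred.
At equilibrium E = 0, so the Nernst equation gives ln K = nFE°/RT = (2)(96500)(1.56)/((8.314)(298)) = 121.52.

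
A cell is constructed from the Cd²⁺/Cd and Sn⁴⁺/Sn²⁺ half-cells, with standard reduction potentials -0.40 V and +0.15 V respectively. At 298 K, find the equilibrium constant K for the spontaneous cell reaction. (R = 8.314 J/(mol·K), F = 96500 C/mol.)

4 × 10^18

E°_cell = +0.15 − (-0.40) = 0.55 V, with n = 2 electrons transferred.
At equilibrium E = 0, so the Nernst equation gives ln K = nFE°/RT = (2)(96500)(0.55)/((8.314)(298)) = 42.84.
K = e^42.84 = 4 × 10^18.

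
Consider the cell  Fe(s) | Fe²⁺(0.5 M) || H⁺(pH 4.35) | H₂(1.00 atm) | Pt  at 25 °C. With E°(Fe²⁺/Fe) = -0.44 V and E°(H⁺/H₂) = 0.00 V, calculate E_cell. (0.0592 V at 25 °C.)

0.19 V

The hydrogen couple is the cathode, so E°_cell = 0.44 V; n = 2.
[H⁺] = 10^(−4.35) = 4.5 × 10^-5 M, and Q = [Fe²⁺]·P(H₂) / [H⁺]^2 = 2.51 × 10^8.
E = E° − (0.0592/2) log Q = 0.44 − (0.0592/2)(8.399) = 0.191 V.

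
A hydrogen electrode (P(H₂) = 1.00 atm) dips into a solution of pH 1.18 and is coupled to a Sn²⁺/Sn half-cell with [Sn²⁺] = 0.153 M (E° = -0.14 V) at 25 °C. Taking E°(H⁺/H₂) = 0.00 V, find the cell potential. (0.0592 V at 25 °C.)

0.094 V

The hydrogen couple is the cathode, so E°_cell = 0.14 V; n = 2.
[H⁺] = 10^(−1.18) = 0.066 M, and Q = [Sn²⁺]·P(H₂) / [H⁺]^2 = 35.1.
E = E° − (0.0592/2) log Q = 0.14 − (0.0592/2)(1.545) = 0.094 V.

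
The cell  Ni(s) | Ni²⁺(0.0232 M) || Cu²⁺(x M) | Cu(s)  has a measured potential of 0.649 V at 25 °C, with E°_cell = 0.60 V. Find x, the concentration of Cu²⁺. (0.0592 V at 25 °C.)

From the Nernst equation, log Q = n(E° − E)/0.0592 = 2(0.60 − 0.649)/0.0592 = -1.655, so Q = 0.0221.
With Q = [Ni²⁺]/[Cu²⁺] and the known concentrations, [Cu²⁺] in the denominator gives [Cu²⁺] = 1.0 M.

1.0 M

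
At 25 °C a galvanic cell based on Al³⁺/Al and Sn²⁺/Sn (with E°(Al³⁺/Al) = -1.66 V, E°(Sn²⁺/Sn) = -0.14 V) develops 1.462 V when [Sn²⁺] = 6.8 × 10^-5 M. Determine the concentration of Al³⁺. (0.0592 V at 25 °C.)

From the Nernst equation, log Q = n(E° − E)/0.0592 = 6(1.52 − 1.462)/0.0592 = 5.878, so Q = 7.56 × 10^5.
With Q = [Al³⁺]^2/[Sn²⁺]^3 and the known concentrations, [Al³⁺]^2 in the numerator gives [Al³⁺] = 4.9 × 10^-4 M.

4.9 × 10^-4 M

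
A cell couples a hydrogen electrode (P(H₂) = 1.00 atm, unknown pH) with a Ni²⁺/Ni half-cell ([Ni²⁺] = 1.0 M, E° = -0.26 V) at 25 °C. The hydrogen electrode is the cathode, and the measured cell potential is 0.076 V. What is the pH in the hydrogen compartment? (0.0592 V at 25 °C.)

E°_cell = 0.26 V and n = 2.
log Q = n(E° − E)/0.0592 = 2×(0.26 − 0.076)/0.0592 = 6.216.
With Q = [Ni²⁺]·P(H₂) / [H⁺]^2, solving for [H⁺] gives log[H⁺] = -3.108, so pH = 3.11.

pH = 3.11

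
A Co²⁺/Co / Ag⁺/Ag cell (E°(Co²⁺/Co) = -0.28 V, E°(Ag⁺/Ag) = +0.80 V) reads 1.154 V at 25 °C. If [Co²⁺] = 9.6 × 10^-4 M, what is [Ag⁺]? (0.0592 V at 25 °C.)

0.55 M

From the Nernst equation, log Q = n(E° − E)/0.0592 = 2(1.08 − 1.154)/0.0592 = -2.500, so Q = 0.00316.
With Q = [Co²⁺]/[Ag⁺]^2 and the known concentrations, [Ag⁺]^2 in the denominator gives [Ag⁺] = 0.55 M.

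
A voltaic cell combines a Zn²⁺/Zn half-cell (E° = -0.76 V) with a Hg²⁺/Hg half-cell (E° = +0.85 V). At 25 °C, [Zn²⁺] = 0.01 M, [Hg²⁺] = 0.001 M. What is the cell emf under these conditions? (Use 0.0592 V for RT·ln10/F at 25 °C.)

The Hg²⁺/Hg couple has the higher reduction potential and acts as the cathode, so E°_cell = +0.85 − (-0.76) = 1.61 V.
Balancing electrons gives n = 2; the reaction quotient is Q = [Zn²⁺]/[Hg²⁺] = 10.0.
At 25 °C, E = E° − (0.0592/n) log Q = 1.61 − (0.0592/2)(1.000) = 1.610 − 0.030 = 1.580 V.

1.58 V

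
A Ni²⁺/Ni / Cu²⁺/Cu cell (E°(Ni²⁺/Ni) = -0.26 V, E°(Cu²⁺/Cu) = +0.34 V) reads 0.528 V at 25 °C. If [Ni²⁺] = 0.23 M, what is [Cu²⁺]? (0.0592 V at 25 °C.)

8.5 × 10^-4 M

From the Nernst equation, log Q = n(E° − E)/0.0592 = 2(0.60 − 0.528)/0.0592 = 2.432, so Q = 271.
With Q = [Ni²⁺]/[Cu²⁺] and the known concentrations, [Cu²⁺] in the denominator gives [Cu²⁺] = 8.5 × 10^-4 M.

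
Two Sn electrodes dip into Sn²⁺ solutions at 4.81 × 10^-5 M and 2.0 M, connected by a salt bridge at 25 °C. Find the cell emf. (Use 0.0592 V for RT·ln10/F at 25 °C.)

Both half-cells are Sn²⁺/Sn, so E°_cell = 0. The concentrated side is the cathode; the cell reaction moves Sn²⁺ from high to low concentration with n = 2.
Q = [Sn²⁺]_dilute/[Sn²⁺]_conc = 4.81 × 10^-5/2.0 = 2.4 × 10^-5.
E = 0 − (0.0592/2) log Q = −(0.0592/2)(-4.619) = 0.1367 V.

0.14 V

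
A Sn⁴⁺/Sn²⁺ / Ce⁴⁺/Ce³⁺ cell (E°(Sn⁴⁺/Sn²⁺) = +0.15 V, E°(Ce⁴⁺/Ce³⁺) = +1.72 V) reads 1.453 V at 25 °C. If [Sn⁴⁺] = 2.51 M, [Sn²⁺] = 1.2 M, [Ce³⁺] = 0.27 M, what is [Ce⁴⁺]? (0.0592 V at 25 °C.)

From the Nernst equation, log Q = n(E° − E)/0.0592 = 2(1.57 − 1.453)/0.0592 = 3.953, so Q = 8970.
With Q = [Sn⁴⁺]·[Ce³⁺]^2/([Sn²⁺]·[Ce⁴⁺]^2) and the known concentrations, [Ce⁴⁺]^2 in the denominator gives [Ce⁴⁺] = 0.0041 M.

0.0041 M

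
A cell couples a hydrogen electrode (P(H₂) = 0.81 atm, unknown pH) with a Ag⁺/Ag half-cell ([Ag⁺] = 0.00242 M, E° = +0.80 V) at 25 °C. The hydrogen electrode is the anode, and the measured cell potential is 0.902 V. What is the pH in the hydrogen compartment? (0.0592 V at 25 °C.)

pH = 4.38

E°_cell = 0.80 V and n = 2.
log Q = n(E° − E)/0.0592 = 2×(0.80 − 0.902)/0.0592 = -3.446.
With Q = [H⁺]^2 / ([Ag⁺]^2·P(H₂)), solving for [H⁺] gives log[H⁺] = -4.385, so pH = 4.38.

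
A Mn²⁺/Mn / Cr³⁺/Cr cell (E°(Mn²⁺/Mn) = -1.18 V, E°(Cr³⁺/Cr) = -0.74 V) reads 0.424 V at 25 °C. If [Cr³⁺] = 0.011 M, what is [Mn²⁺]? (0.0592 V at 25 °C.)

From the Nernst equation, log Q = n(E° − E)/0.0592 = 6(0.44 − 0.424)/0.0592 = 1.622, so Q = 41.8.
With Q = [Mn²⁺]^3/[Cr³⁺]^2 and the known concentrations, [Mn²⁺]^3 in the numerator gives [Mn²⁺] = 0.17 M.

0.17 M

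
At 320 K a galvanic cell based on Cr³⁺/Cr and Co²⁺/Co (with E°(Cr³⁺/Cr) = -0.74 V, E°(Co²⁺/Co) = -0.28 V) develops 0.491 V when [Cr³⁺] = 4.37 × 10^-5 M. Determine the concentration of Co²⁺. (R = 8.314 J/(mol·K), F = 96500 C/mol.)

From the Nernst equation, ln Q = nF(E° − E)/RT = 6×96500×(0.46 − 0.491)/(8.314×320) = -6.747, so Q = 0.00117.
With Q = [Cr³⁺]^2/[Co²⁺]^3 and the known concentrations, [Co²⁺]^3 in the denominator gives [Co²⁺] = 0.012 M.

0.012 M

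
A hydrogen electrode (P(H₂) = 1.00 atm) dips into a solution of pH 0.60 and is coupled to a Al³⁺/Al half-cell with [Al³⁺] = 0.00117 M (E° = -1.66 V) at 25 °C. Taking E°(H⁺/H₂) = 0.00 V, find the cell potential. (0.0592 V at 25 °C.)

The hydrogen couple is the cathode, so E°_cell = 1.66 V; n = 6.
[H⁺] = 10^(−0.60) = 0.25 M, and Q = [Al³⁺]^2·P(H₂)^3 / [H⁺]^6 = 0.00545.
E = E° − (0.0592/6) log Q = 1.66 − (0.0592/6)(-2.264) = 1.682 V.

1.68 V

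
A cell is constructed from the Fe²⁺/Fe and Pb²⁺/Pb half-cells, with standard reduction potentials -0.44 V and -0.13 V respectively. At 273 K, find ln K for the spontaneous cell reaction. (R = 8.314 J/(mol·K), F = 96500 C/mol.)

E°_cell = -0.13 − (-0.44) = 0.31 V, with n = 2 electrons transferred.
At equilibrium E = 0, so the Nernst equation gives ln K = nFE°/RT = (2)(96500)(0.31)/((8.314)(273)) = 26.36.

ln K = 26.4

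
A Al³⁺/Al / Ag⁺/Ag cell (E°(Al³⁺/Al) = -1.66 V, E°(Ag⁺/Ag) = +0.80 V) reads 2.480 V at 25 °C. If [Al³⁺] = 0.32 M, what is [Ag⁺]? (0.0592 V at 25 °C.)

From the Nernst equation, log Q = n(E° − E)/0.0592 = 3(2.46 − 2.480)/0.0592 = -1.014, so Q = 0.0969.
With Q = [Al³⁺]/[Ag⁺]^3 and the known concentrations, [Ag⁺]^3 in the denominator gives [Ag⁺] = 1.5 M.

1.5 M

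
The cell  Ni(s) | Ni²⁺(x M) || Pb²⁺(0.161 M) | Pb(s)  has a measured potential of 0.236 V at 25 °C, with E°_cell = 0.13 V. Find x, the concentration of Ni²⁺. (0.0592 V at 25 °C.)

From the Nernst equation, log Q = n(E° − E)/0.0592 = 2(0.13 − 0.236)/0.0592 = -3.581, so Q = 2.62 × 10^-4.
With Q = [Ni²⁺]/[Pb²⁺] and the known concentrations, [Ni²⁺] in the numerator gives [Ni²⁺] = 4.2 × 10^-5 M.

4.2 × 10^-5 M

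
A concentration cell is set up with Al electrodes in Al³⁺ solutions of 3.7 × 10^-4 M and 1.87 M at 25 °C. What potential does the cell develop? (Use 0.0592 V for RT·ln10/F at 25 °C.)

0.073 V

Both half-cells are Al³⁺/Al, so E°_cell = 0. The concentrated side is the cathode; the cell reaction moves Al³⁺ from high to low concentration with n = 3.
Q = [Al³⁺]_dilute/[Al³⁺]_conc = 3.7 × 10^-4/1.87 = 1.98 × 10^-4.
E = 0 − (0.0592/3) log Q = −(0.0592/3)(-3.704) = 0.0731 V.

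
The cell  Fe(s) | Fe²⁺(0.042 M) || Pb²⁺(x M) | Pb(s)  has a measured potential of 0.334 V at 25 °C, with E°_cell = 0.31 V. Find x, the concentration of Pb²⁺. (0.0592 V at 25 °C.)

0.27 M

From the Nernst equation, log Q = n(E° − E)/0.0592 = 2(0.31 − 0.334)/0.0592 = -0.811, so Q = 0.155.
With Q = [Fe²⁺]/[Pb²⁺] and the known concentrations, [Pb²⁺] in the denominator gives [Pb²⁺] = 0.27 M.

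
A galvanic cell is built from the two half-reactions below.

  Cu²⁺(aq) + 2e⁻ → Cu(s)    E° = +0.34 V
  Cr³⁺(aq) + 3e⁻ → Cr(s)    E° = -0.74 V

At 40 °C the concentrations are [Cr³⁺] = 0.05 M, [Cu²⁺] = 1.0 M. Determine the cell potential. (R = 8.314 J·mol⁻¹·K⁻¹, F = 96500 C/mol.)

The Cu²⁺/Cu couple has the higher reduction potential and acts as the cathode, so E°_cell = +0.34 − (-0.74) = 1.08 V.
Balancing electrons gives n = 6; the reaction quotient is Q = [Cr³⁺]^2/[Cu²⁺]^3 = 0.00250.
E = E° − (RT/nF) ln Q = 1.08 − (8.314×313)/(6×96500) × (-5.991) = 1.080 + 0.027 = 1.107 V.

1.11 V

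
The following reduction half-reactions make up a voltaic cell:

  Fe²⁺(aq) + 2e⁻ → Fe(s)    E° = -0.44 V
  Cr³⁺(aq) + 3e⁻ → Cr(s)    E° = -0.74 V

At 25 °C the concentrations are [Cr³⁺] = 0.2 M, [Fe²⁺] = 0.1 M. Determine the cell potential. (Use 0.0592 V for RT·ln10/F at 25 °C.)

0.284 V

The Fe²⁺/Fe couple has the higher reduction potential and acts as the cathode, so E°_cell = -0.44 − (-0.74) = 0.30 V.
Balancing electrons gives n = 6; the reaction quotient is Q = [Cr³⁺]^2/[Fe²⁺]^3 = 40.0.
At 25 °C, E = E° − (0.0592/n) log Q = 0.30 − (0.0592/6)(1.602) = 0.300 − 0.016 = 0.284 V.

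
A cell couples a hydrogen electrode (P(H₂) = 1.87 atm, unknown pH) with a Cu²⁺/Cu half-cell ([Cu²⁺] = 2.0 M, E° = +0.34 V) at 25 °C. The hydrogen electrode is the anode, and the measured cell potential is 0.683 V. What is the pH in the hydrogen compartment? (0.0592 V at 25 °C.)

pH = 5.51

E°_cell = 0.34 V and n = 2.
log Q = n(E° − E)/0.0592 = 2×(0.34 − 0.683)/0.0592 = -11.588.
With Q = [H⁺]^2 / ([Cu²⁺]·P(H₂)), solving for [H⁺] gives log[H⁺] = -5.507, so pH = 5.51.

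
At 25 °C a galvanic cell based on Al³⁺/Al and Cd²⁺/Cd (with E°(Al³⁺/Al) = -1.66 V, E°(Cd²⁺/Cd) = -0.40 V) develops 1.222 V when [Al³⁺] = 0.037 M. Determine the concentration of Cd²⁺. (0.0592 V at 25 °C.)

From the Nernst equation, log Q = n(E° − E)/0.0592 = 6(1.26 − 1.222)/0.0592 = 3.851, so Q = 7100.
With Q = [Al³⁺]^2/[Cd²⁺]^3 and the known concentrations, [Cd²⁺]^3 in the denominator gives [Cd²⁺] = 0.0058 M.

0.0058 M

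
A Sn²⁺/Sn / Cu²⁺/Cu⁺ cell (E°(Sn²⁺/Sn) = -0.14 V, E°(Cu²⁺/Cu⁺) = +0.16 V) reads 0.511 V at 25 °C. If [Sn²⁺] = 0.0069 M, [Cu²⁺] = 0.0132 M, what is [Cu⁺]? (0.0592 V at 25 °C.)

From the Nernst equation, log Q = n(E° − E)/0.0592 = 2(0.30 − 0.511)/0.0592 = -7.128, so Q = 7.44 × 10^-8.
With Q = [Sn²⁺]·[Cu⁺]^2/[Cu²⁺]^2 and the known concentrations, [Cu⁺]^2 in the numerator gives [Cu⁺] = 4.3 × 10^-5 M.

4.3 × 10^-5 M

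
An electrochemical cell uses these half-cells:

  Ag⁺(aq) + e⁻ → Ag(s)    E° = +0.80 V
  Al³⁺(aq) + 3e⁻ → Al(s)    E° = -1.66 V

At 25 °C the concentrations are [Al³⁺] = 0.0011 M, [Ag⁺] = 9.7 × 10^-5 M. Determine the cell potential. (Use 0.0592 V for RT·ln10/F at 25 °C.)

The Ag⁺/Ag couple has the higher reduction potential and acts as the cathode, so E°_cell = +0.80 − (-1.66) = 2.46 V.
Balancing electrons gives n = 3; the reaction quotient is Q = [Al³⁺]/[Ag⁺]^3 = 1.21 × 10^9.
At 25 °C, E = E° − (0.0592/n) log Q = 2.46 − (0.0592/3)(9.081) = 2.460 − 0.179 = 2.281 V.

2.28 V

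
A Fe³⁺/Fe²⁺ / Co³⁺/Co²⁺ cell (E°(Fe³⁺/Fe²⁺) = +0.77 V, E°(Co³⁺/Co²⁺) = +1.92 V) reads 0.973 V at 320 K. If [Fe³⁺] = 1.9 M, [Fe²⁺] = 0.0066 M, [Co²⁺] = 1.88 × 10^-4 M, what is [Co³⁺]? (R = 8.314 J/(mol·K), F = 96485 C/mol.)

8.8 × 10^-5 M

From the Nernst equation, ln Q = nF(E° − E)/RT = 1×96485×(1.15 − 0.973)/(8.314×320) = 6.419, so Q = 613.
With Q = [Fe³⁺]·[Co²⁺]/([Fe²⁺]·[Co³⁺]) and the known concentrations, [Co³⁺] in the denominator gives [Co³⁺] = 8.8 × 10^-5 M.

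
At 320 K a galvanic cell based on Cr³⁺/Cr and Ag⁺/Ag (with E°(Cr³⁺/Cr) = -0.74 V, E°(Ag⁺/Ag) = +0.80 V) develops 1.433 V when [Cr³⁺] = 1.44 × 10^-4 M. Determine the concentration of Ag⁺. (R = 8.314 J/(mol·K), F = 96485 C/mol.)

From the Nernst equation, ln Q = nF(E° − E)/RT = 3×96485×(1.54 − 1.433)/(8.314×320) = 11.641, so Q = 1.14 × 10^5.
With Q = [Cr³⁺]/[Ag⁺]^3 and the known concentrations, [Ag⁺]^3 in the denominator gives [Ag⁺] = 0.0011 M.

0.0011 M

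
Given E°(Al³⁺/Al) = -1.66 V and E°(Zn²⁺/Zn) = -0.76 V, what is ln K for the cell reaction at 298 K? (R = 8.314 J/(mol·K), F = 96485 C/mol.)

ln K = 210.3

E°_cell = -0.76 − (-1.66) = 0.90 V, with n = 6 electrons transferred.
At equilibrium E = 0, so the Nernst equation gives ln K = nFE°/RT = (6)(96485)(0.90)/((8.314)(298)) = 210.29.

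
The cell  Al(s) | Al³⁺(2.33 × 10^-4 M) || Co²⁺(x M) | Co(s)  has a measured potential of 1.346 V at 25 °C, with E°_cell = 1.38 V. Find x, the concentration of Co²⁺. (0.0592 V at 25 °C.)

2.7 × 10^-4 M

From the Nernst equation, log Q = n(E° − E)/0.0592 = 6(1.38 − 1.346)/0.0592 = 3.446, so Q = 2790.
With Q = [Al³⁺]^2/[Co²⁺]^3 and the known concentrations, [Co²⁺]^3 in the denominator gives [Co²⁺] = 2.7 × 10^-4 M.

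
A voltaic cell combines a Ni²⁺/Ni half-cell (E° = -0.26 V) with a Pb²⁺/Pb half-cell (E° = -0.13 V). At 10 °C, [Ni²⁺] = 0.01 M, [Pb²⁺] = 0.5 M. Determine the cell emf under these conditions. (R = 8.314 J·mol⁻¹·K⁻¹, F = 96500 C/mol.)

0.178 V

The Pb²⁺/Pb couple has the higher reduction potential and acts as the cathode, so E°_cell = -0.13 − (-0.26) = 0.13 V.
Balancing electrons gives n = 2; the reaction quotient is Q = [Ni²⁺]/[Pb²⁺] = 0.0200.
E = E° − (RT/nF) ln Q = 0.13 − (8.314×283)/(2×96500) × (-3.912) = 0.130 + 0.048 = 0.178 V.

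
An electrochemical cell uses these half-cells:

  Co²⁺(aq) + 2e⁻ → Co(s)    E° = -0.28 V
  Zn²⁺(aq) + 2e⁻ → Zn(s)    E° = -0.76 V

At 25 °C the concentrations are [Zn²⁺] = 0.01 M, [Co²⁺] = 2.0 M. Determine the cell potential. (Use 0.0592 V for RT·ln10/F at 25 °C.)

The Co²⁺/Co couple has the higher reduction potential and acts as the cathode, so E°_cell = -0.28 − (-0.76) = 0.48 V.
Balancing electrons gives n = 2; the reaction quotient is Q = [Zn²⁺]/[Co²⁺] = 0.00500.
At 25 °C, E = E° − (0.0592/n) log Q = 0.48 − (0.0592/2)(-2.301) = 0.480 + 0.068 = 0.548 V.

0.548 V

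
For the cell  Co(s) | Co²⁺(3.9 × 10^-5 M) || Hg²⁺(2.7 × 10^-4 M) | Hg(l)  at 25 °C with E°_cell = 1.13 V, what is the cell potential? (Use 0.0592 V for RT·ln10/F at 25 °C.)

Balancing electrons gives n = 2; the reaction quotient is Q = [Co²⁺]/[Hg²⁺] = 0.144.
At 25 °C, E = E° − (0.0592/n) log Q = 1.13 − (0.0592/2)(-0.840) = 1.130 + 0.025 = 1.155 V.

1.15 V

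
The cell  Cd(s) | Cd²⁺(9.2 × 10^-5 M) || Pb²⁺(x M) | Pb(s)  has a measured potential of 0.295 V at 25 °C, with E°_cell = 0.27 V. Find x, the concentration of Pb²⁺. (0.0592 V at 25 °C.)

From the Nernst equation, log Q = n(E° − E)/0.0592 = 2(0.27 − 0.295)/0.0592 = -0.845, so Q = 0.143.
With Q = [Cd²⁺]/[Pb²⁺] and the known concentrations, [Pb²⁺] in the denominator gives [Pb²⁺] = 6.4 × 10^-4 M.

6.4 × 10^-4 M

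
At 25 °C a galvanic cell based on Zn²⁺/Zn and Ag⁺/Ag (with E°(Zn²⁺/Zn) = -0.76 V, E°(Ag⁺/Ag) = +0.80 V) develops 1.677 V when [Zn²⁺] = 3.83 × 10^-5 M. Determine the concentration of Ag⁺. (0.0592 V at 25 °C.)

0.59 M

From the Nernst equation, log Q = n(E° − E)/0.0592 = 2(1.56 − 1.677)/0.0592 = -3.953, so Q = 1.12 × 10^-4.
With Q = [Zn²⁺]/[Ag⁺]^2 and the known concentrations, [Ag⁺]^2 in the denominator gives [Ag⁺] = 0.59 M.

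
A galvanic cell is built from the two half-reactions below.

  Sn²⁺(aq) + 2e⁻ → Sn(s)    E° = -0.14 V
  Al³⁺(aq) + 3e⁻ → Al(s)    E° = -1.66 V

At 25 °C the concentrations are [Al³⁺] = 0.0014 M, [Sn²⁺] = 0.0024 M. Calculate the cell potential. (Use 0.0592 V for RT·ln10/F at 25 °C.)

The Sn²⁺/Sn couple has the higher reduction potential and acts as the cathode, so E°_cell = -0.14 − (-1.66) = 1.52 V.
Balancing electrons gives n = 6; the reaction quotient is Q = [Al³⁺]^2/[Sn²⁺]^3 = 142.
At 25 °C, E = E° − (0.0592/n) log Q = 1.52 − (0.0592/6)(2.152) = 1.520 − 0.021 = 1.499 V.

1.50 V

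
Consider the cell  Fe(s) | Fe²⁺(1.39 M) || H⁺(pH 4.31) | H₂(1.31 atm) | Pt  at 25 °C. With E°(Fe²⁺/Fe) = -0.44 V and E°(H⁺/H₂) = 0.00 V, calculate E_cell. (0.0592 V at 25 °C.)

The hydrogen couple is the cathode, so E°_cell = 0.44 V; n = 2.
[H⁺] = 10^(−4.31) = 4.9 × 10^-5 M, and Q = [Fe²⁺]·P(H₂) / [H⁺]^2 = 7.59 × 10^8.
E = E° − (0.0592/2) log Q = 0.44 − (0.0592/2)(8.880) = 0.177 V.

0.18 V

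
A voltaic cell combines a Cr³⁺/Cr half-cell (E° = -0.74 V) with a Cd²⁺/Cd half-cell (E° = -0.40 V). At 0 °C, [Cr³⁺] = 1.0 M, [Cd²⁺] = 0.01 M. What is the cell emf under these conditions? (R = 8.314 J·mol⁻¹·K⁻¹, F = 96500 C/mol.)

0.286 V

The Cd²⁺/Cd couple has the higher reduction potential and acts as the cathode, so E°_cell = -0.40 − (-0.74) = 0.34 V.
Balancing electrons gives n = 6; the reaction quotient is Q = [Cr³⁺]^2/[Cd²⁺]^3 = 1 × 10^6.
E = E° − (RT/nF) ln Q = 0.34 − (8.314×273)/(6×96500) × (13.816) = 0.340 − 0.054 = 0.286 V.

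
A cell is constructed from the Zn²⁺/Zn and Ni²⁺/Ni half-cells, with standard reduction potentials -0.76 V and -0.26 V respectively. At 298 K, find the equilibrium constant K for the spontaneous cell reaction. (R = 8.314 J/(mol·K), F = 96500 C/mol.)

E°_cell = -0.26 − (-0.76) = 0.50 V, with n = 2 electrons transferred.
At equilibrium E = 0, so the Nernst equation gives ln K = nFE°/RT = (2)(96500)(0.50)/((8.314)(298)) = 38.95.
K = e^38.95 = 8.2 × 10^16.

8.2 × 10^16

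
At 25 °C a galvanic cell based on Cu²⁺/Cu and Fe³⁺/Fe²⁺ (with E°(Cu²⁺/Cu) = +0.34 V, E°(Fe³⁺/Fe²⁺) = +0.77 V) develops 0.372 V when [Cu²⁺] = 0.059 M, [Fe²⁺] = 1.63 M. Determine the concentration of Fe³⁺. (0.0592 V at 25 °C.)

0.041 M

From the Nernst equation, log Q = n(E° − E)/0.0592 = 2(0.43 − 0.372)/0.0592 = 1.959, so Q = 91.1.
With Q = [Cu²⁺]·[Fe²⁺]^2/[Fe³⁺]^2 and the known concentrations, [Fe³⁺]^2 in the denominator gives [Fe³⁺] = 0.041 M.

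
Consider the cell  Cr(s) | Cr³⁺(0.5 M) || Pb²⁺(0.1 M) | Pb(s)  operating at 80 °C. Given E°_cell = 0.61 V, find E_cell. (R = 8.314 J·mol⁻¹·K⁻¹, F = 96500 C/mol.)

0.582 V

Balancing electrons gives n = 6; the reaction quotient is Q = [Cr³⁺]^2/[Pb²⁺]^3 = 250.
E = E° − (RT/nF) ln Q = 0.61 − (8.314×353)/(6×96500) × (5.521) = 0.610 − 0.028 = 0.582 V.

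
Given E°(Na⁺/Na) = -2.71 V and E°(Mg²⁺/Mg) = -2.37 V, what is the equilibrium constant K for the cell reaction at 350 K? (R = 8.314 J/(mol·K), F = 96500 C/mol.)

6.2 × 10^9

E°_cell = -2.37 − (-2.71) = 0.34 V, with n = 2 electrons transferred.
At equilibrium E = 0, so the Nernst equation gives ln K = nFE°/RT = (2)(96500)(0.34)/((8.314)(350)) = 22.55.
K = e^22.55 = 6.2 × 10^9.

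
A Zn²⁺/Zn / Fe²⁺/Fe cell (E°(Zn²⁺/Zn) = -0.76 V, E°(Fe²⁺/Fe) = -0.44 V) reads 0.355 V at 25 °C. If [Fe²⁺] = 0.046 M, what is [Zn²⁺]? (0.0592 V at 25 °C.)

From the Nernst equation, log Q = n(E° − E)/0.0592 = 2(0.32 − 0.355)/0.0592 = -1.182, so Q = 0.0657.
With Q = [Zn²⁺]/[Fe²⁺] and the known concentrations, [Zn²⁺] in the numerator gives [Zn²⁺] = 0.003 M.

0.003 M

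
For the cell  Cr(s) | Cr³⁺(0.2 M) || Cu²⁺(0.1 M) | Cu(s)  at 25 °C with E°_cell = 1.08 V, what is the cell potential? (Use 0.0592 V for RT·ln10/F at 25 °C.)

Balancing electrons gives n = 6; the reaction quotient is Q = [Cr³⁺]^2/[Cu²⁺]^3 = 40.0.
At 25 °C, E = E° − (0.0592/n) log Q = 1.08 − (0.0592/6)(1.602) = 1.080 − 0.016 = 1.064 V.

1.06 V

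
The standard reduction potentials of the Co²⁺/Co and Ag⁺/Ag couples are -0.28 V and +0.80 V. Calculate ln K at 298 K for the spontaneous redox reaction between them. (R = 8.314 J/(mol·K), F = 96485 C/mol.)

E°_cell = +0.80 − (-0.28) = 1.08 V, with n = 2 electrons transferred.
At equilibrium E = 0, so the Nernst equation gives ln K = nFE°/RT = (2)(96485)(1.08)/((8.314)(298)) = 84.12.

ln K = 84.1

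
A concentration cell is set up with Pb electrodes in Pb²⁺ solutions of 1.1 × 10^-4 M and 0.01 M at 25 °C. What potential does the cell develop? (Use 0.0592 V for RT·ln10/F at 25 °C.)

Both half-cells are Pb²⁺/Pb, so E°_cell = 0. The concentrated side is the cathode; the cell reaction moves Pb²⁺ from high to low concentration with n = 2.
Q = [Pb²⁺]_dilute/[Pb²⁺]_conc = 1.1 × 10^-4/0.01 = 0.0110.
E = 0 − (0.0592/2) log Q = −(0.0592/2)(-1.959) = 0.0580 V.

0.058 V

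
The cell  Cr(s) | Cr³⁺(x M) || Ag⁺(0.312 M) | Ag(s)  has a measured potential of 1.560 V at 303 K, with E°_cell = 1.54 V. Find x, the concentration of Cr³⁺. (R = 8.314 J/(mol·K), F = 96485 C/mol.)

From the Nernst equation, ln Q = nF(E° − E)/RT = 3×96485×(1.54 − 1.560)/(8.314×303) = -2.298, so Q = 0.100.
With Q = [Cr³⁺]/[Ag⁺]^3 and the known concentrations, [Cr³⁺] in the numerator gives [Cr³⁺] = 0.0031 M.

0.0031 M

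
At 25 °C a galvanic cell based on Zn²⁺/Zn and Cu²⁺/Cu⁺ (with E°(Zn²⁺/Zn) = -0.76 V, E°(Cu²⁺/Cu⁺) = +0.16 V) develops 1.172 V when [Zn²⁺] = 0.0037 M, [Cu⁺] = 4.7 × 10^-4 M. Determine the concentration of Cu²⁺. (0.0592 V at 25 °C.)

0.52 M

From the Nernst equation, log Q = n(E° − E)/0.0592 = 2(0.92 − 1.172)/0.0592 = -8.514, so Q = 3.07 × 10^-9.
With Q = [Zn²⁺]·[Cu⁺]^2/[Cu²⁺]^2 and the known concentrations, [Cu²⁺]^2 in the denominator gives [Cu²⁺] = 0.52 M.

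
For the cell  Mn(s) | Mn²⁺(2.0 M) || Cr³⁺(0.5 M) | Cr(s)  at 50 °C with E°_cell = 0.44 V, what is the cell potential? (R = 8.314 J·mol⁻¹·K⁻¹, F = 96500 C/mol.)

Balancing electrons gives n = 6; the reaction quotient is Q = [Mn²⁺]^3/[Cr³⁺]^2 = 32.0.
E = E° − (RT/nF) ln Q = 0.44 − (8.314×323)/(6×96500) × (3.466) = 0.440 − 0.016 = 0.424 V.

0.424 V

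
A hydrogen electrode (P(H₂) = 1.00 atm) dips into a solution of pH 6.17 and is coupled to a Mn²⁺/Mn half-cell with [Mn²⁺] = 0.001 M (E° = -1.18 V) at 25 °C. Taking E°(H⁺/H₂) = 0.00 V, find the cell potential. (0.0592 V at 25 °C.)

0.90 V

The hydrogen couple is the cathode, so E°_cell = 1.18 V; n = 2.
[H⁺] = 10^(−6.17) = 6.8 × 10^-7 M, and Q = [Mn²⁺]·P(H₂) / [H⁺]^2 = 2.19 × 10^9.
E = E° − (0.0592/2) log Q = 1.18 − (0.0592/2)(9.340) = 0.904 V.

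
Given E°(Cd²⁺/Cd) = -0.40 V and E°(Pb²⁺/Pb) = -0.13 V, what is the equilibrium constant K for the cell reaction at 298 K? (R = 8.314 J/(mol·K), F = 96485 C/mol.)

E°_cell = -0.13 − (-0.40) = 0.27 V, with n = 2 electrons transferred.
At equilibrium E = 0, so the Nernst equation gives ln K = nFE°/RT = (2)(96485)(0.27)/((8.314)(298)) = 21.03.
K = e^21.03 = 1.4 × 10^9.

1.4 × 10^9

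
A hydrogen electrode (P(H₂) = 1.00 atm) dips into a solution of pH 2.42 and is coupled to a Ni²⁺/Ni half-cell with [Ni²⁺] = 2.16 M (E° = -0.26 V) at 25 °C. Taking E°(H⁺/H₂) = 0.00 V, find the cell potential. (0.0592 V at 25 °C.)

The hydrogen couple is the cathode, so E°_cell = 0.26 V; n = 2.
[H⁺] = 10^(−2.42) = 0.0038 M, and Q = [Ni²⁺]·P(H₂) / [H⁺]^2 = 1.49 × 10^5.
E = E° − (0.0592/2) log Q = 0.26 − (0.0592/2)(5.174) = 0.107 V.

0.11 V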